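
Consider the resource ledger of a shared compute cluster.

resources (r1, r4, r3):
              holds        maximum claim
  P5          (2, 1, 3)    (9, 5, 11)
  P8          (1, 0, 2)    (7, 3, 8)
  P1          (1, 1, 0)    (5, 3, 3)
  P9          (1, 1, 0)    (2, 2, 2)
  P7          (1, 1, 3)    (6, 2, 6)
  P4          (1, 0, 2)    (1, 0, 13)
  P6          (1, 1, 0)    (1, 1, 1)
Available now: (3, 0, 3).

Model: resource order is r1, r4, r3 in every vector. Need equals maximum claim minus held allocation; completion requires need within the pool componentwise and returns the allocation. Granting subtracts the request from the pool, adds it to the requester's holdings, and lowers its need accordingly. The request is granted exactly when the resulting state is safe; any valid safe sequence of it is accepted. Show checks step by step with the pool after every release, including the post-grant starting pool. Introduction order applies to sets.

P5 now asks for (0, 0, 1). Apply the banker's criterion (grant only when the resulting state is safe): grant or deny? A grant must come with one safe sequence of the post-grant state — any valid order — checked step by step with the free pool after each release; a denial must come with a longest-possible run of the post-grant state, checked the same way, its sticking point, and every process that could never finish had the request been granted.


DENY — the pretend-granted state is unsafe.
Key observation: the pool after P6, P9 is (5, 2, 2); every surviving request exceeds it in r3, so progress ends there.
Pretend the grant happened; the run P6, P9 goes as far as possible. Step-by-step check:
  pool = (3, 0, 2)
  run P6 (needs (0, 0, 1), free (3, 0, 2)); after release of (1, 1, 0) the pool is (4, 1, 2)
  run P9 (needs (1, 1, 2), free (4, 1, 2)); after release of (1, 1, 0) the pool is (5, 2, 2)
  P5 still needs (7, 4, 7) but only (5, 2, 2) is free — short on r1, r4 and r3
  P8 still needs (6, 3, 6) but only (5, 2, 2) is free — short on r1, r4 and r3
  P1 still needs (4, 2, 3) but only (5, 2, 2) is free — short on r3
  P7 still needs (5, 1, 3) but only (5, 2, 2) is free — short on r3
  P4 still needs (0, 0, 11) but only (5, 2, 2) is free — short on r3
Post-grant, the permanently blocked set is P5, P8, P1, P7 and P4.


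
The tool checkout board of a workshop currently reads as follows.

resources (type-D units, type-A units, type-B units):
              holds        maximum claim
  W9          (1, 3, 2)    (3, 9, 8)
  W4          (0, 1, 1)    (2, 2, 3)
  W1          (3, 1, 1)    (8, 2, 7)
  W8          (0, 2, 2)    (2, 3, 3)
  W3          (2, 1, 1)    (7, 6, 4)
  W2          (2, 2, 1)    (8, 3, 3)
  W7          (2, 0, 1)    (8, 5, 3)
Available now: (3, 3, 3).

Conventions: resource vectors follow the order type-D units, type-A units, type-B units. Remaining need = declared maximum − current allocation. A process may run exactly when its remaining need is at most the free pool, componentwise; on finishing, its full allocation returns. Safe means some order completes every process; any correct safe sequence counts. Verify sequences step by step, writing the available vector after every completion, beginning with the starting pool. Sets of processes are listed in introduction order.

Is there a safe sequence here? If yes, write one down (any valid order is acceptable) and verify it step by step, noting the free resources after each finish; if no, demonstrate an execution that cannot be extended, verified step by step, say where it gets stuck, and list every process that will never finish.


The state is UNSAFE.
Key observation: after W4, W8, W9 complete, (4, 9, 8) is the best the pool ever gets, yet each leftover process wants more type-D units.
A maximal execution: W4, W8, W9 — then nothing else fits. Check, step by step:
  pool = (3, 3, 3)
  W4: need (2, 1, 2) fits (3, 3, 3); releases (0, 1, 1), pool now (3, 4, 4)
  W8: need (2, 1, 1) fits (3, 4, 4); releases (0, 2, 2), pool now (3, 6, 6)
  W9: need (2, 6, 6) fits (3, 6, 6); releases (1, 3, 2), pool now (4, 9, 8)
  W1 cannot run: need (5, 1, 6) vs free (4, 9, 8) (insufficient type-D units)
  W3 cannot run: need (5, 5, 3) vs free (4, 9, 8) (insufficient type-D units)
  W2 cannot run: need (6, 1, 2) vs free (4, 9, 8) (insufficient type-D units)
  W7 cannot run: need (6, 5, 2) vs free (4, 9, 8) (insufficient type-D units)
Permanently blocked: W1, W3, W2 and W7.


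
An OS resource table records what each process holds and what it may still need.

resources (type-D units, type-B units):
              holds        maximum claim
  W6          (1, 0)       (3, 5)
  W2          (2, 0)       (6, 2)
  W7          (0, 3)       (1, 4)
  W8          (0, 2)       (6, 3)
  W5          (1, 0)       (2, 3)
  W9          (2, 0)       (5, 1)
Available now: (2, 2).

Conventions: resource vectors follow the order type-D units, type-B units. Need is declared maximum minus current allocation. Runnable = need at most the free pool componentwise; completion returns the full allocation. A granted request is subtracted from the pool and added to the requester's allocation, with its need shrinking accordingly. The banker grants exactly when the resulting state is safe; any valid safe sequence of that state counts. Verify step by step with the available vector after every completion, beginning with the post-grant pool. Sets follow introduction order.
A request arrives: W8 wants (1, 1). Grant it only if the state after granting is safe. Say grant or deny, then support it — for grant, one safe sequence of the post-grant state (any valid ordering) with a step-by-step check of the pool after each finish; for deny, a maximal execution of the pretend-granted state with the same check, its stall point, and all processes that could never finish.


DENY: after the grant no complete ordering would exist.
Key observation: after W7, W5 the pool peaks at (2, 4), and each blocked process is short somewhere: W6 on type-B units; W2 on type-D units; W8 on type-D units; W9 on type-D units.
Pretend the grant happened; the run W7, W5 goes as far as possible. Walking it through:
  pool = (1, 1)
  W7: need (1, 1) fits (1, 1); releases (0, 3), pool now (1, 4)
  W5: need (1, 3) fits (1, 4); releases (1, 0), pool now (2, 4)
  W6 cannot run: need (2, 5) vs free (2, 4) (insufficient type-B units)
  W2 cannot run: need (4, 2) vs free (2, 4) (insufficient type-D units)
  W8 cannot run: need (5, 0) vs free (2, 4) (insufficient type-D units)
  W9 cannot run: need (3, 1) vs free (2, 4) (insufficient type-D units)
Processes that could never finish after the grant: W6, W2, W8 and W9.


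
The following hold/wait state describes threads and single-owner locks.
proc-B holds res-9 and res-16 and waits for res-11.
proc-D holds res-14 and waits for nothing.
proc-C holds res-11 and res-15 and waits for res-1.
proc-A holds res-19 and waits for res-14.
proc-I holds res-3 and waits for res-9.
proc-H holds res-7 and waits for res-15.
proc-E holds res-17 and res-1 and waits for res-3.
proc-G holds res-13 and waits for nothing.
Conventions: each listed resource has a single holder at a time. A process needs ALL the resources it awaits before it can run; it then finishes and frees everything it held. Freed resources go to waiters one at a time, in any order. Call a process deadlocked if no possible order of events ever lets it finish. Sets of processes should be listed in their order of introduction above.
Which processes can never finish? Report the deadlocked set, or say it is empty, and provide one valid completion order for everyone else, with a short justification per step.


Deadlocked set: proc-B, proc-C, proc-I, proc-H and proc-E.
Key observation: nobody on the ring proc-B -> proc-C -> proc-E -> proc-I -> proc-B can start until another member finishes, which never happens; proc-H waits into the deadlock from upstream.
One completion order for the rest: proc-G, proc-D, proc-A.
Step-by-step check:
  proc-G waits on nothing -> runs at once and releases res-13
  proc-D waits on nothing -> runs at once and releases res-14
  proc-A: everything it awaited (res-14) is free; runs, freeing res-19


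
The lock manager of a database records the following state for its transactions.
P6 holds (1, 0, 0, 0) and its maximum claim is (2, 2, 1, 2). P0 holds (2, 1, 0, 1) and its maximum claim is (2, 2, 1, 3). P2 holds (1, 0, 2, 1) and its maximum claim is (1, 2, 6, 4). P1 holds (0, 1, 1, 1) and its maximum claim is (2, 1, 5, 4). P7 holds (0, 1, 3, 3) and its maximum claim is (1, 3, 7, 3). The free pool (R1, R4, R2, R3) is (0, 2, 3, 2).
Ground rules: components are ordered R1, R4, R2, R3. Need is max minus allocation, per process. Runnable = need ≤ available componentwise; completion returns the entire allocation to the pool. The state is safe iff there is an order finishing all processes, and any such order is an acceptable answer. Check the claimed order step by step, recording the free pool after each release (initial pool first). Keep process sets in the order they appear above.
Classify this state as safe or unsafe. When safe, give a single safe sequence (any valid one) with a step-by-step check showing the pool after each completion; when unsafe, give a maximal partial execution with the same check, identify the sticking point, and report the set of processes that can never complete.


UNSAFE.
Key observation: P0, P6 can finish, but then (3, 3, 3, 3) is all there is, and the blocked group's R2 demands exceed it.
The run P0, P6 cannot be extended any further. Step-by-step check:
  pool = (0, 2, 3, 2)
  run P0 (needs (0, 1, 1, 2), free (0, 2, 3, 2)); after release of (2, 1, 0, 1) the pool is (2, 3, 3, 3)
  run P6 (needs (1, 2, 1, 2), free (2, 3, 3, 3)); after release of (1, 0, 0, 0) the pool is (3, 3, 3, 3)
  P2 cannot run: need (0, 2, 4, 3) vs free (3, 3, 3, 3) (insufficient R2)
  P1 cannot run: need (2, 0, 4, 3) vs free (3, 3, 3, 3) (insufficient R2)
  P7 cannot run: need (1, 2, 4, 0) vs free (3, 3, 3, 3) (insufficient R2)
Processes that can never finish: P2, P1 and P7.


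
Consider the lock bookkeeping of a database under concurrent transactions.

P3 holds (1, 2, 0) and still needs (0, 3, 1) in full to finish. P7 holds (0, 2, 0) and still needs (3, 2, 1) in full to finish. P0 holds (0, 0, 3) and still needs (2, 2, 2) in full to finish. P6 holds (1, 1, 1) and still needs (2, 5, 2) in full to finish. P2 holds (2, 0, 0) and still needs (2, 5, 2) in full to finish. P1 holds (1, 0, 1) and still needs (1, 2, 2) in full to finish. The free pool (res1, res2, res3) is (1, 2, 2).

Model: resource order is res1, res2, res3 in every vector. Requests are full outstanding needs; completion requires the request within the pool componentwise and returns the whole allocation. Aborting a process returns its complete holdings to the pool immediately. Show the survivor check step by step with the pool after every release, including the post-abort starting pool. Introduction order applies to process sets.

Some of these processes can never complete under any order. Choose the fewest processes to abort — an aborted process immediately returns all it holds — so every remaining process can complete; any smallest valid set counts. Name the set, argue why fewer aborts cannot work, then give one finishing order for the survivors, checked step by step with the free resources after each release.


Minimum abort set: P3.
Key observation: P7 had no path to completion before; after the abort of P3 ((1, 2, 0) returned), step 2 is where it fits.
No smaller set exists: with zero aborts the deadlock remains.
One survivor order: P1, P7, P2, P0, P6. Step-by-step check (post-abort pool first):
  pool = (2, 4, 2)
  run P1 (needs (1, 2, 2), free (2, 4, 2)); after release of (1, 0, 1) the pool is (3, 4, 3)
  run P7 (needs (3, 2, 1), free (3, 4, 3)); after release of (0, 2, 0) the pool is (3, 6, 3)
  run P2 (needs (2, 5, 2), free (3, 6, 3)); after release of (2, 0, 0) the pool is (5, 6, 3)
  run P0 (needs (2, 2, 2), free (5, 6, 3)); after release of (0, 0, 3) the pool is (5, 6, 6)
  run P6 (needs (2, 5, 2), free (5, 6, 6)); after release of (1, 1, 1) the pool is (6, 7, 7)


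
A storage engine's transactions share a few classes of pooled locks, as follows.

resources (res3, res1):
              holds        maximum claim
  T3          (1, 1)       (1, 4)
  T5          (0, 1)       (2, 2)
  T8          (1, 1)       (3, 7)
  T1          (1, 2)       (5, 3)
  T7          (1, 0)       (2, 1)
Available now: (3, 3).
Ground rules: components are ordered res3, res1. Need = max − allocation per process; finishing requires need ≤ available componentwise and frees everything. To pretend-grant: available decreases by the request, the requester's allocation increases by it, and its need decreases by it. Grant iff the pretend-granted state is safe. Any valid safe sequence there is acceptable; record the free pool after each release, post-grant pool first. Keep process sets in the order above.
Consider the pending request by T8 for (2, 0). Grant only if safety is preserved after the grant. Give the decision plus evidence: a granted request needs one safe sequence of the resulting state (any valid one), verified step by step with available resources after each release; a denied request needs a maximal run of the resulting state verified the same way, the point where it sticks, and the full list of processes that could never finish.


DENY: after the grant no complete ordering would exist.
Key observation: after T7, T3, T5 the pool peaks at (3, 5), and each blocked process is short somewhere: T8 on res1; T1 on res3.
After a pretend grant, a maximal execution: T7, T3, T5 — then nothing else fits. Step-by-step check:
  pool = (1, 3)
  T7: need (1, 1) fits (1, 3); releases (1, 0), pool now (2, 3)
  T3: need (0, 3) fits (2, 3); releases (1, 1), pool now (3, 4)
  T5: need (2, 1) fits (3, 4); releases (0, 1), pool now (3, 5)
  T8 still needs (0, 6) but only (3, 5) is free — short on res1
  T1 still needs (4, 1) but only (3, 5) is free — short on res3
Had the request been granted, T8 and T1 could never finish.


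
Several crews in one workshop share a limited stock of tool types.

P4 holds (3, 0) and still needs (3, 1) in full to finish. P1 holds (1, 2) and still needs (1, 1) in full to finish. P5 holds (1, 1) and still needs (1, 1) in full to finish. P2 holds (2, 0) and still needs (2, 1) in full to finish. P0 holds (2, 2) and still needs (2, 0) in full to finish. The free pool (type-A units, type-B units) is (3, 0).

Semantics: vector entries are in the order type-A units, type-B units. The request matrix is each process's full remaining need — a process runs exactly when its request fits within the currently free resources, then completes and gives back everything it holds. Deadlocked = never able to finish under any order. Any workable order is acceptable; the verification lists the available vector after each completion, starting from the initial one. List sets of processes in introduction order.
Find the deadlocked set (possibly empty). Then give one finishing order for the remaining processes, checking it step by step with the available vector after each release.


Nothing here is deadlocked.
Key observation: P0 can run right away; the returned allocation unlocks the remaining processes in turn.
A valid finishing order for the others: P0, P4, P1, P2, P5. Check, step by step:
  pool = (3, 0)
  P0 needs (2, 0) <= (3, 0) -> finishes; pool += (2, 2) = (5, 2)
  P4 needs (3, 1) <= (5, 2) -> finishes; pool += (3, 0) = (8, 2)
  P1 needs (1, 1) <= (8, 2) -> finishes; pool += (1, 2) = (9, 4)
  P2 needs (2, 1) <= (9, 4) -> finishes; pool += (2, 0) = (11, 4)
  P5 needs (1, 1) <= (11, 4) -> finishes; pool += (1, 1) = (12, 5)


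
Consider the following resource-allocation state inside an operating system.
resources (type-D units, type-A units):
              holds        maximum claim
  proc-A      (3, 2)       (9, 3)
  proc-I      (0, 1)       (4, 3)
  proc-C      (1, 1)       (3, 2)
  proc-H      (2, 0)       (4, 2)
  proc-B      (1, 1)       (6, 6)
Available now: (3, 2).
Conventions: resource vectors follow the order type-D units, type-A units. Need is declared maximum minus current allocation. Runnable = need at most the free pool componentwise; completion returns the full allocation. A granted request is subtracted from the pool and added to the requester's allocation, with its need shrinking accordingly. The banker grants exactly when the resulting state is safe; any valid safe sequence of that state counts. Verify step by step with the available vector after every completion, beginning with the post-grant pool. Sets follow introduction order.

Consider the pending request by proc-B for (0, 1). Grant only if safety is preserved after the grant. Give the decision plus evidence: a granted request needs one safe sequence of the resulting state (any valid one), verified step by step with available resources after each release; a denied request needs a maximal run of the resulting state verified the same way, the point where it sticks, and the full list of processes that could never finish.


GRANT. The post-grant state is safe; one safe sequence: proc-C, proc-H, proc-A, proc-B, proc-I.
Key observation: after the grant the pool drops to (3, 1), which still lets proc-C finish first and unwind the rest.
Verifying the post-grant state step by step:
  pool = (3, 1)
  proc-C: need (2, 1) fits (3, 1); releases (1, 1), pool now (4, 2)
  proc-H: need (2, 2) fits (4, 2); releases (2, 0), pool now (6, 2)
  proc-A: need (6, 1) fits (6, 2); releases (3, 2), pool now (9, 4)
  proc-B: need (5, 4) fits (9, 4); releases (1, 2), pool now (10, 6)
  proc-I: need (4, 2) fits (10, 6); releases (0, 1), pool now (10, 7)


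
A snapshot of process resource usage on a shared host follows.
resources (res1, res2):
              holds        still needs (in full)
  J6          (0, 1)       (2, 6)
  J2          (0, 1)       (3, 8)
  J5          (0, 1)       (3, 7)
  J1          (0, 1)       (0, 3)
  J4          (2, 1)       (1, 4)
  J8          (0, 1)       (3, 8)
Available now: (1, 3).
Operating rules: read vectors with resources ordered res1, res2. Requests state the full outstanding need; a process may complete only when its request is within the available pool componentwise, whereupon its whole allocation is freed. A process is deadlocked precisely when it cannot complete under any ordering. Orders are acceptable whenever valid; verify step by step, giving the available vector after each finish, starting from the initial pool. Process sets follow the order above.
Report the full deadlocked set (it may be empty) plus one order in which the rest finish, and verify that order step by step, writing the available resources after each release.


The deadlocked set is J6, J2, J5 and J8.
Key observation: res2 is the bottleneck — with J1, J4 done the pool holds (3, 5), short of every remaining need.
A valid finishing order for the others: J1, J4. Verifying each step:
  pool = (1, 3)
  J1: need (0, 3) fits (1, 3); releases (0, 1), pool now (1, 4)
  J4: need (1, 4) fits (1, 4); releases (2, 1), pool now (3, 5)
The blocked processes can never fit:
  J6 cannot run: need (2, 6) vs free (3, 5) (insufficient res2)
  J2 cannot run: need (3, 8) vs free (3, 5) (insufficient res2)
  J5 cannot run: need (3, 7) vs free (3, 5) (insufficient res2)
  J8 cannot run: need (3, 8) vs free (3, 5) (insufficient res2)


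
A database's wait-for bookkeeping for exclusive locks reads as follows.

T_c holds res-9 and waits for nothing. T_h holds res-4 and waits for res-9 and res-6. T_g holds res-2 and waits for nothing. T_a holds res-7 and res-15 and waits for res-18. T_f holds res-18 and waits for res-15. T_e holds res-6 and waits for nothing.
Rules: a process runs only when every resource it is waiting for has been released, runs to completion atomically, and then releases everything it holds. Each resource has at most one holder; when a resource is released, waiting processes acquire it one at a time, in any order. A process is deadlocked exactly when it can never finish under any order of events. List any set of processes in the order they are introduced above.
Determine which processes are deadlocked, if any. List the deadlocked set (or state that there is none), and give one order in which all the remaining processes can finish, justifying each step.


Deadlocked: T_a and T_f.
Key observation: the cycle T_a -> T_f -> T_a can never break — each member waits on the next; no other process is dragged down with it.
A valid finishing order for the others: T_c, T_e, T_h, T_g.
Verifying each step:
  T_c waits on nothing -> runs at once and releases res-9
  T_e waits on nothing -> runs at once and releases res-6
  run T_h (all its waits — res-9 and res-6 — are resolved); releases res-4
  T_g waits on nothing -> runs at once and releases res-2


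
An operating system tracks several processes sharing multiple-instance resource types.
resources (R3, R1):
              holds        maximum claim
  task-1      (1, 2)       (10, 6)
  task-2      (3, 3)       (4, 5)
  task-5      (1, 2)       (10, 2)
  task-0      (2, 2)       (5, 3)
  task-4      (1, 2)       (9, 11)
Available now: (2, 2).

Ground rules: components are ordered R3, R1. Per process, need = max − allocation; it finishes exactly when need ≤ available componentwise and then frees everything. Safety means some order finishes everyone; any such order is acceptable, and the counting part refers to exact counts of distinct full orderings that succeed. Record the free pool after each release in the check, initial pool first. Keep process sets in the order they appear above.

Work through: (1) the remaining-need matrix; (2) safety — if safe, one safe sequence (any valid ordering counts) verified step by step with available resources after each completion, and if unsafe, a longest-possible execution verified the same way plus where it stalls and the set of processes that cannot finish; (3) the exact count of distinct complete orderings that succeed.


(1) Remaining need (order R3, R1):
  task-1: (9, 4)
  task-2: (1, 2)
  task-5: (9, 0)
  task-0: (3, 1)
  task-4: (8, 9)
(2) UNSAFE — no complete ordering exists.
Key observation: the pool after task-2, task-0 is (7, 7); every surviving request exceeds it in R3, so progress ends there.
A maximal execution: task-2, task-0 — then nothing else fits. Walking it through:
  pool = (2, 2)
  task-2 needs (1, 2) <= (2, 2) -> finishes; pool += (3, 3) = (5, 5)
  task-0 needs (3, 1) <= (5, 5) -> finishes; pool += (2, 2) = (7, 7)
  task-1 still needs (9, 4) but only (7, 7) is free — short on R3
  task-5 still needs (9, 0) but only (7, 7) is free — short on R3
  task-4 still needs (8, 9) but only (7, 7) is free — short on R3 and R1
Processes that can never finish: task-1, task-5 and task-4.
(3) Exactly 0 of the possible complete orderings are safe sequences.


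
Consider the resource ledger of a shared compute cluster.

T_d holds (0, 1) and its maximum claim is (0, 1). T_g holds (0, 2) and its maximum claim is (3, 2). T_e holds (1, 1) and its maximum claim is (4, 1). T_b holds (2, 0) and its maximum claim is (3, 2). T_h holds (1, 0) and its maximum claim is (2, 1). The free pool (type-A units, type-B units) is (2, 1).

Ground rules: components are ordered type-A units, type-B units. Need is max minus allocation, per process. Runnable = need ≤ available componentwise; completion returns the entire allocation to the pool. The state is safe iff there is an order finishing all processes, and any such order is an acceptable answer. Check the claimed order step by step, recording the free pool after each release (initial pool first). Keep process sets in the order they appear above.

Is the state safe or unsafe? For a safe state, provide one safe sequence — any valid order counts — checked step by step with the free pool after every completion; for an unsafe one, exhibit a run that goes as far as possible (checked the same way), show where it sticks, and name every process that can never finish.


SAFE — a valid safe sequence is T_d, T_b, T_g, T_e, T_h.
Key observation: at T_b the run first touches a limit — (1, 2) against (2, 2), exact on a resource it actually requests.
Walking it through:
  pool = (2, 1)
  T_d: need (0, 0) fits (2, 1); releases (0, 1), pool now (2, 2)
  T_b: need (1, 2) fits (2, 2); releases (2, 0), pool now (4, 2)
  T_g: need (3, 0) fits (4, 2); releases (0, 2), pool now (4, 4)
  T_e: need (3, 0) fits (4, 4); releases (1, 1), pool now (5, 5)
  T_h: need (1, 1) fits (5, 5); releases (1, 0), pool now (6, 5)


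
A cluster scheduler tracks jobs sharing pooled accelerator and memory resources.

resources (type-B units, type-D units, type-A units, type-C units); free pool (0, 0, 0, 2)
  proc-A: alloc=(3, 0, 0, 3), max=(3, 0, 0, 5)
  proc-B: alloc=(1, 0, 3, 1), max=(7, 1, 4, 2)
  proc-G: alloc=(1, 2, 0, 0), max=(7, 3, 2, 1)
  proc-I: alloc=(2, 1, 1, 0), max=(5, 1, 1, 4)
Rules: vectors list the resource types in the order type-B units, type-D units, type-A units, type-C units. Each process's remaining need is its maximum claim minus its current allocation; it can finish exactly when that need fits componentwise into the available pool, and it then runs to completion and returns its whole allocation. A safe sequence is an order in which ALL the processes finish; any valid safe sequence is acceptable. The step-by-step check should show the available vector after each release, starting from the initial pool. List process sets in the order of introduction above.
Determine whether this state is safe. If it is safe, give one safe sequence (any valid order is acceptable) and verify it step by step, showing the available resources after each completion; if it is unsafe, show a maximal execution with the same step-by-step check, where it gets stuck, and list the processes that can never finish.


UNSAFE — no complete ordering exists.
Key observation: the pool after proc-A, proc-I is (5, 1, 1, 5); every surviving request exceeds it in type-B units, so progress ends there.
The run proc-A, proc-I cannot be extended any further. Step-by-step check:
  pool = (0, 0, 0, 2)
  proc-A: need (0, 0, 0, 2) fits (0, 0, 0, 2); releases (3, 0, 0, 3), pool now (3, 0, 0, 5)
  proc-I: need (3, 0, 0, 4) fits (3, 0, 0, 5); releases (2, 1, 1, 0), pool now (5, 1, 1, 5)
  proc-B cannot run: need (6, 1, 1, 1) vs free (5, 1, 1, 5) (insufficient type-B units)
  proc-G cannot run: need (6, 1, 2, 1) vs free (5, 1, 1, 5) (insufficient type-B units and type-A units)
Processes that can never finish: proc-B and proc-G.


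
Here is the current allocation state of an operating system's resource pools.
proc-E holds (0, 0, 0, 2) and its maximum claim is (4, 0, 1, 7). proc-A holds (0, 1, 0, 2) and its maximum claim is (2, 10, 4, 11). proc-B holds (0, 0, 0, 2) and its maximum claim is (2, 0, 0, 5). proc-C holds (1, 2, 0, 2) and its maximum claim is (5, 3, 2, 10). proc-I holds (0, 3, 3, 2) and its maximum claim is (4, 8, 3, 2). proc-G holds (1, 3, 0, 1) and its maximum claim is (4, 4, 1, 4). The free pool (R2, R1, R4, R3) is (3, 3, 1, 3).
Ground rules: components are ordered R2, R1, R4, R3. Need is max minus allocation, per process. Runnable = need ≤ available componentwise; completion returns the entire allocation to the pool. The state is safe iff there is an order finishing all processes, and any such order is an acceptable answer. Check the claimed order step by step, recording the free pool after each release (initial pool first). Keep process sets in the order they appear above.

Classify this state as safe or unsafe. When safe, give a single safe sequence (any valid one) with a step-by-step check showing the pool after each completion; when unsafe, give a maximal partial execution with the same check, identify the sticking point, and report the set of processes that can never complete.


SAFE — a valid safe sequence is proc-G, proc-B, proc-I, proc-C, proc-A, proc-E.
Key observation: reading the order forward, proc-G is the first process whose need (3, 1, 1, 3) meets the free pool (3, 3, 1, 3) exactly on a resource it requests.
Verifying each step:
  pool = (3, 3, 1, 3)
  run proc-G (needs (3, 1, 1, 3), free (3, 3, 1, 3)); after release of (1, 3, 0, 1) the pool is (4, 6, 1, 4)
  run proc-B (needs (2, 0, 0, 3), free (4, 6, 1, 4)); after release of (0, 0, 0, 2) the pool is (4, 6, 1, 6)
  run proc-I (needs (4, 5, 0, 0), free (4, 6, 1, 6)); after release of (0, 3, 3, 2) the pool is (4, 9, 4, 8)
  run proc-C (needs (4, 1, 2, 8), free (4, 9, 4, 8)); after release of (1, 2, 0, 2) the pool is (5, 11, 4, 10)
  run proc-A (needs (2, 9, 4, 9), free (5, 11, 4, 10)); after release of (0, 1, 0, 2) the pool is (5, 12, 4, 12)
  run proc-E (needs (4, 0, 1, 5), free (5, 12, 4, 12)); after release of (0, 0, 0, 2) the pool is (5, 12, 4, 14)


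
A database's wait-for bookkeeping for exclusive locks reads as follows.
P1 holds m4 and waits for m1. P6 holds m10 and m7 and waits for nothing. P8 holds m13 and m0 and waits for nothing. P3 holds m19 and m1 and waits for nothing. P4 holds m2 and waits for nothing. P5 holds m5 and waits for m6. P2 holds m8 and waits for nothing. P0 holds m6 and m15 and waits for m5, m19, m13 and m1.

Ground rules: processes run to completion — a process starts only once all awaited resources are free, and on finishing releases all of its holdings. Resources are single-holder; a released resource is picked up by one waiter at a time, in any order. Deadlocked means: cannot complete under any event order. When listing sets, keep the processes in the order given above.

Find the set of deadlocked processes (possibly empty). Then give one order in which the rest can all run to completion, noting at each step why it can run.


The deadlocked set is P5 and P0.
Key observation: the cycle P5 -> P0 -> P5 can never break — each member waits on the next; no other process is dragged down with it.
The rest can finish in the order P3, P2, P4, P8, P6, P1.
Verifying each step:
  P3 waits on nothing -> runs at once and releases m19 and m1
  P2 waits on nothing -> runs at once and releases m8
  P4 waits on nothing -> runs at once and releases m2
  P8 waits on nothing -> runs at once and releases m13 and m0
  P6 waits on nothing -> runs at once and releases m10 and m7
  P1 waits on m1 — all released -> runs and releases m4


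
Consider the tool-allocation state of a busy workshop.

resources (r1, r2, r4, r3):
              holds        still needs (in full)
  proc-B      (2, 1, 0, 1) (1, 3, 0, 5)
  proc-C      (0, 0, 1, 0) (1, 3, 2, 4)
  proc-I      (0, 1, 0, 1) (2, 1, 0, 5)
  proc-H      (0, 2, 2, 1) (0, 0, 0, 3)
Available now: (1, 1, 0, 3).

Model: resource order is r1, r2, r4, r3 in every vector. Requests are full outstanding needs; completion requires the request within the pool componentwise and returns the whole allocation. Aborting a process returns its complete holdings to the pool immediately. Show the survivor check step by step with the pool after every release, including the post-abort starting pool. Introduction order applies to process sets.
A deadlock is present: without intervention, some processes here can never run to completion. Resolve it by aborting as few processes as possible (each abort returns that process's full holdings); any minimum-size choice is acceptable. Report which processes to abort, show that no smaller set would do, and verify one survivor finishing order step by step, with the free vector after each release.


Abort proc-I.
Key observation: aborting proc-I returns (0, 1, 0, 1), and proc-B — hopeless before — runs at step 2 with the returned capacity in the pool.
No smaller set exists: with zero aborts the deadlock remains.
Survivors finish in the order: proc-H, proc-B, proc-C. Verifying each step (pool after the aborts first):
  pool = (1, 2, 0, 4)
  proc-H: need (0, 0, 0, 3) fits (1, 2, 0, 4); releases (0, 2, 2, 1), pool now (1, 4, 2, 5)
  proc-B: need (1, 3, 0, 5) fits (1, 4, 2, 5); releases (2, 1, 0, 1), pool now (3, 5, 2, 6)
  proc-C: need (1, 3, 2, 4) fits (3, 5, 2, 6); releases (0, 0, 1, 0), pool now (3, 5, 3, 6)


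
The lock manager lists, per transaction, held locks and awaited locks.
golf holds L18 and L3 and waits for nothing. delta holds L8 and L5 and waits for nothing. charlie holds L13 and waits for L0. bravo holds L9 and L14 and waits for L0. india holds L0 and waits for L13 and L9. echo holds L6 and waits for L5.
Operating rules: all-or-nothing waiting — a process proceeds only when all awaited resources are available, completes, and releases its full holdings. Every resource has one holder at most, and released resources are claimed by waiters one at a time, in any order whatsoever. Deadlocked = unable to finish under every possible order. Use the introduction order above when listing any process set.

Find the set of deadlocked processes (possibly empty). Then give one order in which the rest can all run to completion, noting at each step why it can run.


The deadlocked set is charlie, bravo and india.
Key observation: along charlie -> india -> charlie, each member waits on what the next one holds — a deadlock; bravo is caught in further circular waits.
A valid finishing order for the others: golf, delta, echo.
Step-by-step check:
  golf: no waits; runs immediately, freeing L18 and L3
  delta: no waits; runs immediately, freeing L8 and L5
  run echo (all its waits — L5 — are resolved); releases L6


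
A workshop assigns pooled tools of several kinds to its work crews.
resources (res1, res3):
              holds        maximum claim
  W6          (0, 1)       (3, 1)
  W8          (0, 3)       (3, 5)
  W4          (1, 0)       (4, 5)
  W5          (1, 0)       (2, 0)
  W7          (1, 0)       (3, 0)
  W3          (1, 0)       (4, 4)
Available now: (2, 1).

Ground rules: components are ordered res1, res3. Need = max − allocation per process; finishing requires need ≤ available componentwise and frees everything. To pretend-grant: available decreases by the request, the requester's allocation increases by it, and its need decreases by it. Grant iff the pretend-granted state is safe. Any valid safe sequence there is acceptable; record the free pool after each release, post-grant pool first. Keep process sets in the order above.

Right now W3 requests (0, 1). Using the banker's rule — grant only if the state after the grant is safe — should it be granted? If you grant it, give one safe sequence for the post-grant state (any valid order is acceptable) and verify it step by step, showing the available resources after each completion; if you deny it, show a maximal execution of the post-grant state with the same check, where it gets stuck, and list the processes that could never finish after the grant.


DENY — the pretend-granted state is unsafe.
Key observation: the pool after W7, W5, W6 is (4, 1); every surviving request exceeds it in res3, so progress ends there.
Pretend the grant happened; the run W7, W5, W6 goes as far as possible. Step-by-step check:
  pool = (2, 0)
  W7: need (2, 0) fits (2, 0); releases (1, 0), pool now (3, 0)
  W5: need (1, 0) fits (3, 0); releases (1, 0), pool now (4, 0)
  W6: need (3, 0) fits (4, 0); releases (0, 1), pool now (4, 1)
  blocked: W8 wants (3, 2), pool (4, 1) — not enough res3
  blocked: W4 wants (3, 5), pool (4, 1) — not enough res3
  blocked: W3 wants (3, 3), pool (4, 1) — not enough res3
Had the request been granted, W8, W4 and W3 could never finish.


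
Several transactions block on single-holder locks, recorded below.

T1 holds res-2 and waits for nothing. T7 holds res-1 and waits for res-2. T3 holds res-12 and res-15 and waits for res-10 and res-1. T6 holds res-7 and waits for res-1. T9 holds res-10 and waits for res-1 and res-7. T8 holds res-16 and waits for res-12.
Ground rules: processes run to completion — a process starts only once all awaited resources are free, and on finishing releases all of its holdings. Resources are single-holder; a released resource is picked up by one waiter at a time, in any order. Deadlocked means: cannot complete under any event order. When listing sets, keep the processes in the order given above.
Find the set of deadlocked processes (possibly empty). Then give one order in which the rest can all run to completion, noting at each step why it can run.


No process is deadlocked.
Key observation: no waiting chain loops back on itself — every chain ends at a process that waits on nothing, so everyone eventually runs.
The rest can finish in the order T1, T7, T6, T9, T3, T8.
Verifying each step:
  run T1 (it waits on nothing); releases res-2
  run T7 (all its waits — res-2 — are resolved); releases res-1
  run T6 (all its waits — res-1 — are resolved); releases res-7
  run T9 (all its waits — res-1 and res-7 — are resolved); releases res-10
  run T3 (all its waits — res-10 and res-1 — are resolved); releases res-12 and res-15
  run T8 (all its waits — res-12 — are resolved); releases res-16


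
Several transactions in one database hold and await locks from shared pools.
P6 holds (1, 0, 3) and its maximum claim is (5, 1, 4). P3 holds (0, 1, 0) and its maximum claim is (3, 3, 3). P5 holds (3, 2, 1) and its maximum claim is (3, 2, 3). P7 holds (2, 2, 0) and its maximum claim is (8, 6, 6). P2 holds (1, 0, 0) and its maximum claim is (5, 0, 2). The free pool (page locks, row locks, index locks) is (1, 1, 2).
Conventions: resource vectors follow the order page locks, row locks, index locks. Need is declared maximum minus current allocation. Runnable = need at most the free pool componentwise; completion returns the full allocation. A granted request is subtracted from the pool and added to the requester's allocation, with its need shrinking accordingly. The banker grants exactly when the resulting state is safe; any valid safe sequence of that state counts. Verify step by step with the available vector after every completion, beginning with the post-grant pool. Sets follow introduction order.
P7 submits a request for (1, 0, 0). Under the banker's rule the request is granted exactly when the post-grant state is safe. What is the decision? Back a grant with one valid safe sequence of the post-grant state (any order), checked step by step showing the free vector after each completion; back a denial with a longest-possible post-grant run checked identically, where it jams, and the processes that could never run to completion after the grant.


DENY — the pretend-granted state is unsafe.
Key observation: even finishing P5, P3 leaves just (3, 4, 3) free — too little page locks for any of the remaining processes.
On the post-grant state, P5, P3 is a maximal run — nothing extends it. Walking it through:
  pool = (0, 1, 2)
  P5 needs (0, 0, 2) <= (0, 1, 2) -> finishes; pool += (3, 2, 1) = (3, 3, 3)
  P3 needs (3, 2, 3) <= (3, 3, 3) -> finishes; pool += (0, 1, 0) = (3, 4, 3)
  blocked: P6 wants (4, 1, 1), pool (3, 4, 3) — not enough page locks
  blocked: P7 wants (5, 4, 6), pool (3, 4, 3) — not enough page locks and index locks
  blocked: P2 wants (4, 0, 2), pool (3, 4, 3) — not enough page locks
Had the request been granted, P6, P7 and P2 could never finish.


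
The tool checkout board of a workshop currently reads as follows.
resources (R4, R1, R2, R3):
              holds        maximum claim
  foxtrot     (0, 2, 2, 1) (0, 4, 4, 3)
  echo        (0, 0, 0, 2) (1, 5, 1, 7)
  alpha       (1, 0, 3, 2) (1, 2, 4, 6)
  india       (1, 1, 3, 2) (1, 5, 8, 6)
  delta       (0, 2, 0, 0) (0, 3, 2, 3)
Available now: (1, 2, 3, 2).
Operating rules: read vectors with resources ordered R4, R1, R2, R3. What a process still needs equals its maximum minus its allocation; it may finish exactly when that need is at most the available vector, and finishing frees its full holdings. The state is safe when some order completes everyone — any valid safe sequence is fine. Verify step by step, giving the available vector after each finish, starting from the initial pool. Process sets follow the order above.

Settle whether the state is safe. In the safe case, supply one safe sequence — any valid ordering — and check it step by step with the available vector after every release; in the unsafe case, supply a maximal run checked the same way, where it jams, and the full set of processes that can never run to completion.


UNSAFE — no complete ordering exists.
Key observation: once foxtrot, delta finish, the pool peaks at (1, 6, 5, 3) — and every remaining process still needs more R3 than that.
The run foxtrot, delta cannot be extended any further. Verifying each step:
  pool = (1, 2, 3, 2)
  run foxtrot (needs (0, 2, 2, 2), free (1, 2, 3, 2)); after release of (0, 2, 2, 1) the pool is (1, 4, 5, 3)
  run delta (needs (0, 1, 2, 3), free (1, 4, 5, 3)); after release of (0, 2, 0, 0) the pool is (1, 6, 5, 3)
  echo cannot run: need (1, 5, 1, 5) vs free (1, 6, 5, 3) (insufficient R3)
  alpha cannot run: need (0, 2, 1, 4) vs free (1, 6, 5, 3) (insufficient R3)
  india cannot run: need (0, 4, 5, 4) vs free (1, 6, 5, 3) (insufficient R3)
Never able to finish: echo, alpha and india.
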